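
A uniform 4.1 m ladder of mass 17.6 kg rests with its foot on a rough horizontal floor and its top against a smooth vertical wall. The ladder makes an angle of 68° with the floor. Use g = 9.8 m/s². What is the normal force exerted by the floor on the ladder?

N_floor ≈ 172 N

ΣF_y = 0: N_floor = 17.6×9.8 = 172.48 N.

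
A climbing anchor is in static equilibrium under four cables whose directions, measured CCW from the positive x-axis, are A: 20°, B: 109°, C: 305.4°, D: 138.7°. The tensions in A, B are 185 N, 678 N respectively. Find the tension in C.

T_C ≈ 2170 N

Resolve: ΣF_x = 185 cos 20° + 678 cos 109° + T_C cos 305.4° + T_D cos 138.7° = 0.
        ΣF_y = 185 sin 20° + 678 sin 109° + T_C sin 305.4° + T_D sin 138.7° = 0.
The known terms sum to (-46.89, 704.3) N, so 0.5793 T_C − 0.7513 T_D = 46.89 and -0.8151 T_C + 0.6600 T_D = -704.3.
Solving simultaneously: T_C = 2166 N, T_D = 1607 N.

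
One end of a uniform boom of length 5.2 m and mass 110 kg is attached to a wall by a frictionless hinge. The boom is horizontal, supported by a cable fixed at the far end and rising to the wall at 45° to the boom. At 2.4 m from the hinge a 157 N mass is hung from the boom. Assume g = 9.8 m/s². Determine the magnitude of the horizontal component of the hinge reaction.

H_x ≈ 611 N

Take torques about the hinge: T sin 45° · 5.2 = 110×9.8×2.6 + 157×2.4 = 3179.6 N·m.
So T = 3179.6 / (0.7071 × 5.2) = 864.74 N.
ΣF_x = 0: H_x = T cos 45° = 611.46 N.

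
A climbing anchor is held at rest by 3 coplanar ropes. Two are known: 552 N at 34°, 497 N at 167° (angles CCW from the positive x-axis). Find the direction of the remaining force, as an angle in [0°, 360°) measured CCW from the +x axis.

θ ≈ 274°

Sum the known components: ΣF_x = -26.63 N, ΣF_y = 420.5 N.
For equilibrium the remaining force must supply (−ΣF_x, −ΣF_y) = (26.63, -420.5) N.
Magnitude = √((26.63)² + (-420.5)²) = 421.3 N; direction = atan2(-420.5, 26.63) = 273.6°.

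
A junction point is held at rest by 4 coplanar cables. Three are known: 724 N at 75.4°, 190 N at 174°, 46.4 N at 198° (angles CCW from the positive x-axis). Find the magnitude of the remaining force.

Sum the known components: ΣF_x = -50.59 N, ΣF_y = 706.1 N.
For equilibrium the remaining force must supply (−ΣF_x, −ΣF_y) = (50.59, -706.1) N.
Magnitude = √((50.59)² + (-706.1)²) = 708 N; direction = atan2(-706.1, 50.59) = 274.1°.

F ≈ 708 N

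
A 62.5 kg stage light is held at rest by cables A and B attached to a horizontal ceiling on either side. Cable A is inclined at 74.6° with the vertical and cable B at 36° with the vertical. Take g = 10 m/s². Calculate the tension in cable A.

T_A ≈ 392 N

Angles from the horizontal: cable A is 90° − 74.6° = 15.4°, cable B is 90° − 36° = 54°.
Weight W = 62.5 × 10 = 625 N acts straight down.
Horizontal: T_A cos 15.4° = T_B cos 54°  →  T_B = 1.64 T_A.
Vertical: T_A sin 15.4° + T_B sin 54° = 625.
Substituting the horizontal relation into the vertical equation gives 1.593 T_A = 625, so T_A = 392.5 N.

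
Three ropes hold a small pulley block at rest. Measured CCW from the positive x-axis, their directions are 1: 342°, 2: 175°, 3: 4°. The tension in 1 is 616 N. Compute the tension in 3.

Resolve: ΣF_x = 616 cos 342° + T_2 cos 175° + T_3 cos 4° = 0.
        ΣF_y = 616 sin 342° + T_2 sin 175° + T_3 sin 4° = 0.
The known terms sum to (585.9, -190.4) N, so -0.9962 T_2 + 0.9976 T_3 = -585.9 and 0.0872 T_2 + 0.0698 T_3 = 190.4.
Solving simultaneously: T_2 = 1475 N, T_3 = 885.8 N.

T_3 ≈ 886 N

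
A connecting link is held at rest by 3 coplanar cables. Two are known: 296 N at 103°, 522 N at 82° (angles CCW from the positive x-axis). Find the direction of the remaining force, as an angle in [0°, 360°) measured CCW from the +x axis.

θ ≈ 270°

Sum the known components: ΣF_x = 6.063 N, ΣF_y = 805.3 N.
For equilibrium the remaining force must supply (−ΣF_x, −ΣF_y) = (-6.063, -805.3) N.
Magnitude = √((-6.063)² + (-805.3)²) = 805.4 N; direction = atan2(-805.3, -6.063) = 269.6°.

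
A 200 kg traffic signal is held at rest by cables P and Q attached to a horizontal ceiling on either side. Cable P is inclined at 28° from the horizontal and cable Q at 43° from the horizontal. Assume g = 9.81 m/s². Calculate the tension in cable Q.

T_Q ≈ 1830 N

Weight W = 200 × 9.81 = 1962 N acts straight down.
Horizontal: T_P cos 28° = T_Q cos 43°  →  T_P = 0.8283 T_Q.
Vertical: T_P sin 28° + T_Q sin 43° = 1962.
Substituting the horizontal relation into the vertical equation gives 1.071 T_Q = 1962, so T_Q = 1832 N.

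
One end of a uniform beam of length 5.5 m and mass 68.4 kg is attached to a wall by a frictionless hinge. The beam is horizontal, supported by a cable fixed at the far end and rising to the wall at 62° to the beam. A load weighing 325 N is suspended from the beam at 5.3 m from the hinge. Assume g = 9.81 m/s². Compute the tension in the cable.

T ≈ 735 N

Take torques about the hinge: T sin 62° · 5.5 = 68.4×9.81×2.75 + 325×5.3 = 3567.8 N·m.
So T = 3567.8 / (0.8829 × 5.5) = 734.68 N.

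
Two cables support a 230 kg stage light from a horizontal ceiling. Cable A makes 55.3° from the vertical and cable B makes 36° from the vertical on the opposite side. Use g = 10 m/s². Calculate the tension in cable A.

T_A ≈ 1350 N

Angles from the horizontal: cable A is 90° − 55.3° = 34.7°, cable B is 90° − 36° = 54°.
Weight W = 230 × 10 = 2300 N acts straight down.
Horizontal: T_A cos 34.7° = T_B cos 54°  →  T_B = 1.399 T_A.
Vertical: T_A sin 34.7° + T_B sin 54° = 2300.
Substituting the horizontal relation into the vertical equation gives 1.701 T_A = 2300, so T_A = 1352 N.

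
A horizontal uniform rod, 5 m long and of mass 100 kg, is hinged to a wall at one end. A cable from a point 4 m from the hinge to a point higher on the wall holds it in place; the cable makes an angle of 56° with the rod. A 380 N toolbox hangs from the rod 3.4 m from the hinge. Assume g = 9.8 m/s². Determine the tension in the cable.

T ≈ 1130 N

Take torques about the hinge: T sin 56° · 4 = 100×9.8×2.5 + 380×3.4 = 3742 N·m.
So T = 3742 / (0.8290 × 4) = 1128.4 N.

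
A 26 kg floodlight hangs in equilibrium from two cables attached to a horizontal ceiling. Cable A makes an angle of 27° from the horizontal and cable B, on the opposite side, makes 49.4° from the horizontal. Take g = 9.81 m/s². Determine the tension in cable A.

T_A ≈ 171 N

Weight W = 26 × 9.81 = 255.1 N acts straight down.
Horizontal: T_A cos 27° = T_B cos 49.4°  →  T_B = 1.369 T_A.
Vertical: T_A sin 27° + T_B sin 49.4° = 255.1.
Substituting the horizontal relation into the vertical equation gives 1.494 T_A = 255.1, so T_A = 170.8 N.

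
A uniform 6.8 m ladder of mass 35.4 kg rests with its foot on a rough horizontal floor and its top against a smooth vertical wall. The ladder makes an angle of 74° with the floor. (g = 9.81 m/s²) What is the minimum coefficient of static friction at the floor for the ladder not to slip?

ΣF_y = 0: N_floor = 35.4×9.81 = 347.27 N.
Torques about the foot: N_wall · 6.8 sin 74° = 35.4×9.81×3.4 cos 74° → N_wall = 49.79 N.
ΣF_x = 0: f_floor = N_wall = 49.79 N.
μ_min = f_floor / N_floor = 49.79 / 347.27 = 0.1434.

μ_min ≈ 0.143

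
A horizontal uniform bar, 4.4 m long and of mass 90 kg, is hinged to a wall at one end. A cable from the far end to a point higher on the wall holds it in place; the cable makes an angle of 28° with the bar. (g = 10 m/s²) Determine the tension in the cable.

Take torques about the hinge: T sin 28° · 4.4 = 90×10×2.2 = 1980 N·m.
So T = 1980 / (0.4695 × 4.4) = 958.52 N.

T ≈ 959 N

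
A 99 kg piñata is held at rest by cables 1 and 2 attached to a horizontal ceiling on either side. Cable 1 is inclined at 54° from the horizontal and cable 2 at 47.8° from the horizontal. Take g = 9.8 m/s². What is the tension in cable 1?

T_1 ≈ 666 N

Weight W = 99 × 9.8 = 970.2 N acts straight down.
Horizontal: T_1 cos 54° = T_2 cos 47.8°  →  T_2 = 0.875 T_1.
Vertical: T_1 sin 54° + T_2 sin 47.8° = 970.2.
Substituting the horizontal relation into the vertical equation gives 1.457 T_1 = 970.2, so T_1 = 665.8 N.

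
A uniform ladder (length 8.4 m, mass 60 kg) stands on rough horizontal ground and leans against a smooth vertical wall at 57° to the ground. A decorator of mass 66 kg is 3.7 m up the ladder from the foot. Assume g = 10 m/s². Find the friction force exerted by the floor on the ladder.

Torques about the foot: N_wall · 8.4 sin 57° = 60×10×4.2 cos 57° + 66×10×3.7 cos 57° → N_wall = 383.61 N.
ΣF_x = 0: f_floor = N_wall = 383.61 N.

f ≈ 384 N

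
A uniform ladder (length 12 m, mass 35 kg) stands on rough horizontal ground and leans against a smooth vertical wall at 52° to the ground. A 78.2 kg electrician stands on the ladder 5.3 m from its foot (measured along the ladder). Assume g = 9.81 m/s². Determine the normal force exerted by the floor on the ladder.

N_floor ≈ 1110 N

ΣF_y = 0: N_floor = 35×9.81 + 78.2×9.81 = 1110.5 N.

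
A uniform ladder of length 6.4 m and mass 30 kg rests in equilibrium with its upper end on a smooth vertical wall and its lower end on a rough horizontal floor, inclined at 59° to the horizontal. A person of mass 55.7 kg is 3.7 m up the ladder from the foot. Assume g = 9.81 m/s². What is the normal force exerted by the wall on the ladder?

N_wall ≈ 278 N

Torques about the foot: N_wall · 6.4 sin 59° = 30×9.81×3.2 cos 59° + 55.7×9.81×3.7 cos 59° → N_wall = 278.23 N.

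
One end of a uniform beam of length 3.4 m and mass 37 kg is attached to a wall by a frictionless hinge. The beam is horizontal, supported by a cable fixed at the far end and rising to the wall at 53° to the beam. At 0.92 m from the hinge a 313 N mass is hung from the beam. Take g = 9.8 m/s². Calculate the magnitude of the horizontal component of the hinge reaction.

H_x ≈ 200 N

Take torques about the hinge: T sin 53° · 3.4 = 37×9.8×1.7 + 313×0.92 = 904.38 N·m.
So T = 904.38 / (0.7986 × 3.4) = 333.06 N.
ΣF_x = 0: H_x = T cos 53° = 200.44 N.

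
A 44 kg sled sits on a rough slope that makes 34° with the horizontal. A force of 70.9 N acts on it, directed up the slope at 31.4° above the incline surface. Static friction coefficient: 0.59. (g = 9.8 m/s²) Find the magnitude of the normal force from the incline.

Axes along / perpendicular to the incline. W sin 34° = 241.1 N down-slope; W cos 34° = 357.5 N into the surface.
Perpendicular: N = W cos 34° − P sin 31.4° = 357.5 − 36.94 = 320.5 N.
Along incline: P cos 31.4° + f = W sin 34° (friction acts up-slope) → f = 241.1 − 60.52 = 180.6 N.
|f| = 180.6 N ≤ μN = 189.1 N, so the sled is indeed static.

N ≈ 321 N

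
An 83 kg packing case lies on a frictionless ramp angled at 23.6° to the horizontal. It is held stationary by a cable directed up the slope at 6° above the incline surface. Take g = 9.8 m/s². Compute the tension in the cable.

Take axes along and perpendicular to the incline. Weight components: W sin 23.6° = 325.6 N down-slope, W cos 23.6° = 745.4 N into the surface.
Along incline: T cos 6° = W sin 23.6° → T = 327.4 N.
Perpendicular: N = W cos 23.6° − T sin 6° = 711.1 N.

T ≈ 327 N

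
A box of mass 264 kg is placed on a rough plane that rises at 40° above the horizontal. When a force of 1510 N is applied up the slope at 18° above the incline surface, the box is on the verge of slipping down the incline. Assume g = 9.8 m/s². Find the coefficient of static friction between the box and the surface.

μ ≈ 0.150

On the verge of sliding down the incline, friction is at its maximum μN and acts up the slope.
Perpendicular to incline: N = W cos 40° − P sin 18° = 1982 − 466.6 = 1515 N.
Along incline: P cos 18° + μN = W sin 40° → μ = (W sin 40° − P cos 18°) / N = 0.1498.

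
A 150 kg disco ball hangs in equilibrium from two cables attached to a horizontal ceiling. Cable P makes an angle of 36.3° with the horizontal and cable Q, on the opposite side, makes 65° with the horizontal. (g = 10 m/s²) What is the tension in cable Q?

Weight W = 150 × 10 = 1500 N acts straight down.
Horizontal: T_P cos 36.3° = T_Q cos 65°  →  T_P = 0.5244 T_Q.
Vertical: T_P sin 36.3° + T_Q sin 65° = 1500.
Substituting the horizontal relation into the vertical equation gives 1.217 T_Q = 1500, so T_Q = 1233 N.

T_Q ≈ 1230 N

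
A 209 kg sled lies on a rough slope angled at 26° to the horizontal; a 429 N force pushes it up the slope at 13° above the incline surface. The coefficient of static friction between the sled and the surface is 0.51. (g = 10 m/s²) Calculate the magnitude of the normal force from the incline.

N ≈ 1780 N

Axes along / perpendicular to the incline. W sin 26° = 916.2 N down-slope; W cos 26° = 1878 N into the surface.
Perpendicular: N = W cos 26° − P sin 13° = 1878 − 96.5 = 1782 N.
Along incline: P cos 13° + f = W sin 26° (friction acts up-slope) → f = 916.2 − 418 = 498.2 N.
|f| = 498.2 N ≤ μN = 908.8 N, so the sled is indeed static.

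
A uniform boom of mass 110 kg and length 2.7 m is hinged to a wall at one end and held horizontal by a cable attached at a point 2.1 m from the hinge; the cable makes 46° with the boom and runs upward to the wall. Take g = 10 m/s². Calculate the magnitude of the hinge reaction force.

Take torques about the hinge: T sin 46° · 2.1 = 110×10×1.35 = 1485 N·m.
So T = 1485 / (0.7193 × 2.1) = 983.04 N.
ΣF_x = 0: H_x = T cos 46° = 682.88 N.
ΣF_y = 0: H_y = (110×10) − T sin 46° = 1100 − 707.14 = 392.86 N.
|H| = √(H_x² + H_y²) = √((682.88)² + (392.86)²) = 787.82 N.

|H| ≈ 788 N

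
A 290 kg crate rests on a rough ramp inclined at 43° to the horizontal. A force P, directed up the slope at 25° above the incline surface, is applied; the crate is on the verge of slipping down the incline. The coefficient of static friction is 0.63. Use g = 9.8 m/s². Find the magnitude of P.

On the verge of sliding down the incline, friction equals μN and acts up the slope.
Perpendicular: N + P sin 25° = W cos 43° = 2079 N.
Along incline: P cos 25° + μN = W sin 43° with W sin 43° = 1938 N.
Solving the pair for P and N: P = 982.4 N, N = 1663 N (and f = μN = 1048 N).

P ≈ 982 N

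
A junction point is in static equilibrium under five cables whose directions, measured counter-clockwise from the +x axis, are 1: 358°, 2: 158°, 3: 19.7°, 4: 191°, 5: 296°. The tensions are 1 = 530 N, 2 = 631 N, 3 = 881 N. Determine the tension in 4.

Resolve: ΣF_x = 530 cos 358° + 631 cos 158° + 881 cos 19.7° + T_4 cos 191° + T_5 cos 296° = 0.
        ΣF_y = 530 sin 358° + 631 sin 158° + 881 sin 19.7° + T_4 sin 191° + T_5 sin 296° = 0.
The known terms sum to (774.1, 514.9) N, so -0.9816 T_4 + 0.4384 T_5 = -774.1 and -0.1908 T_4 − 0.8988 T_5 = -514.9.
Solving simultaneously: T_4 = 953.9 N, T_5 = 370.3 N.

T_4 ≈ 954 N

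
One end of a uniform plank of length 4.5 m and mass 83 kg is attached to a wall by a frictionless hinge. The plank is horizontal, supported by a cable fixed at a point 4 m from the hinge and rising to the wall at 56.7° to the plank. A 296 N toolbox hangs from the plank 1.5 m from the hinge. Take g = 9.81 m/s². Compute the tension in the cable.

Take torques about the hinge: T sin 56.7° · 4 = 83×9.81×2.25 + 296×1.5 = 2276 N·m.
So T = 2276 / (0.8358 × 4) = 680.78 N.

T ≈ 681 N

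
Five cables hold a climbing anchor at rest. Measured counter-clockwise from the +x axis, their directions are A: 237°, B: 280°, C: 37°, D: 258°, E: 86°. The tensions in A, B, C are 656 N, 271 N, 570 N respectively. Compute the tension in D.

Resolve: ΣF_x = 656 cos 237° + 271 cos 280° + 570 cos 37° + T_D cos 258° + T_E cos 86° = 0.
        ΣF_y = 656 sin 237° + 271 sin 280° + 570 sin 37° + T_D sin 258° + T_E sin 86° = 0.
The known terms sum to (145, -474) N, so -0.2079 T_D + 0.0698 T_E = -145 and -0.9781 T_D + 0.9976 T_E = 474.
Solving simultaneously: T_D = 1277 N, T_E = 1727 N.

T_D ≈ 1280 N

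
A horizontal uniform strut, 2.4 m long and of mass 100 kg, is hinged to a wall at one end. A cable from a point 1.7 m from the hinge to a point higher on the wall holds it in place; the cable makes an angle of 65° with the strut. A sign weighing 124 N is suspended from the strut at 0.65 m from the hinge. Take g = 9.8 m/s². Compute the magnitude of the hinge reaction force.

|H| ≈ 502 N

Take torques about the hinge: T sin 65° · 1.7 = 100×9.8×1.2 + 124×0.65 = 1256.6 N·m.
So T = 1256.6 / (0.9063 × 1.7) = 815.59 N.
ΣF_x = 0: H_x = T cos 65° = 344.68 N.
ΣF_y = 0: H_y = (100×9.8 + 124) − T sin 65° = 1104 − 739.18 = 364.82 N.
|H| = √(H_x² + H_y²) = √((344.68)² + (364.82)²) = 501.9 N.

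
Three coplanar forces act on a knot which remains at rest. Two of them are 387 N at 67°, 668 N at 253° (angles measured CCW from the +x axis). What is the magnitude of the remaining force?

F ≈ 286 N

Sum the known components: ΣF_x = -44.09 N, ΣF_y = -282.6 N.
For equilibrium the remaining force must supply (−ΣF_x, −ΣF_y) = (44.09, 282.6) N.
Magnitude = √((44.09)² + (282.6)²) = 286 N; direction = atan2(282.6, 44.09) = 81.1°.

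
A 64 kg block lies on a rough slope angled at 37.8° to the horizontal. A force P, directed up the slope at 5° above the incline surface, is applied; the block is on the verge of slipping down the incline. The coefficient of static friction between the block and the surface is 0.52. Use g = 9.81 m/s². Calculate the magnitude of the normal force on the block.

On the verge of sliding down the incline, friction equals μN and acts up the slope.
Perpendicular: N + P sin 5° = W cos 37.8° = 496.1 N.
Along incline: P cos 5° + μN = W sin 37.8° with W sin 37.8° = 384.8 N.
Solving the pair for P and N: P = 133.4 N, N = 484.5 N (and f = μN = 251.9 N).

N ≈ 484 N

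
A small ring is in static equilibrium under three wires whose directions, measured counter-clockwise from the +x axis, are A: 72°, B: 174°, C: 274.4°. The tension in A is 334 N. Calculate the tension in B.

Resolve: ΣF_x = 334 cos 72° + T_B cos 174° + T_C cos 274.4° = 0.
        ΣF_y = 334 sin 72° + T_B sin 174° + T_C sin 274.4° = 0.
The known terms sum to (103.2, 317.7) N, so -0.9945 T_B + 0.0767 T_C = -103.2 and 0.1045 T_B − 0.9971 T_C = -317.7.
Solving simultaneously: T_B = 129.4 N, T_C = 332.2 N.

T_B ≈ 129 N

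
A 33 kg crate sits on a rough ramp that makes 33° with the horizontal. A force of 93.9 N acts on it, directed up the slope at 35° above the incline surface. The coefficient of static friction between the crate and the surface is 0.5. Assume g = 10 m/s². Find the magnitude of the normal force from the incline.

Axes along / perpendicular to the incline. W sin 33° = 179.7 N down-slope; W cos 33° = 276.8 N into the surface.
Perpendicular: N = W cos 33° − P sin 35° = 276.8 − 53.86 = 222.9 N.
Along incline: P cos 35° + f = W sin 33° (friction acts up-slope) → f = 179.7 − 76.92 = 102.8 N.
|f| = 102.8 N ≤ μN = 111.5 N, so the crate is indeed static.

N ≈ 223 N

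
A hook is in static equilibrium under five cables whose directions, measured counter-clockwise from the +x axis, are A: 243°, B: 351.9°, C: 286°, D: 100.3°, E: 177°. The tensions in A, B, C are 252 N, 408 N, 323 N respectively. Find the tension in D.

T_D ≈ 588 N

Resolve: ΣF_x = 252 cos 243° + 408 cos 351.9° + 323 cos 286° + T_D cos 100.3° + T_E cos 177° = 0.
        ΣF_y = 252 sin 243° + 408 sin 351.9° + 323 sin 286° + T_D sin 100.3° + T_E sin 177° = 0.
The known terms sum to (378.6, -592.5) N, so -0.1788 T_D − 0.9986 T_E = -378.6 and 0.9839 T_D + 0.0523 T_E = 592.5.
Solving simultaneously: T_D = 587.6 N, T_E = 273.9 N.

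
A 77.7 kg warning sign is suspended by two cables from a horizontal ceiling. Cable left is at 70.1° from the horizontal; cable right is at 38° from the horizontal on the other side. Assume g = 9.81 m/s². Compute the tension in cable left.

T_left ≈ 632 N

Weight W = 77.7 × 9.81 = 762.2 N acts straight down.
Horizontal: T_left cos 70.1° = T_right cos 38°  →  T_right = 0.4319 T_left.
Vertical: T_left sin 70.1° + T_right sin 38° = 762.2.
Substituting the horizontal relation into the vertical equation gives 1.206 T_left = 762.2, so T_left = 631.9 N.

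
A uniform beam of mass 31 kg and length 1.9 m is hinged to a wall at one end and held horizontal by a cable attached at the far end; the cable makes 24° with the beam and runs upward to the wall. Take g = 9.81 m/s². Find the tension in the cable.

Take torques about the hinge: T sin 24° · 1.9 = 31×9.81×0.95 = 288.9 N·m.
So T = 288.9 / (0.4067 × 1.9) = 373.84 N.

T ≈ 374 N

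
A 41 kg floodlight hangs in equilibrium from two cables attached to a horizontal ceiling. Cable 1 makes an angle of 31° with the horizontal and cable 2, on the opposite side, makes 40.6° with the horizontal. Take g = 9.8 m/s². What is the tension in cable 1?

T_1 ≈ 322 N

Weight W = 41 × 9.8 = 401.8 N acts straight down.
Horizontal: T_1 cos 31° = T_2 cos 40.6°  →  T_2 = 1.129 T_1.
Vertical: T_1 sin 31° + T_2 sin 40.6° = 401.8.
Substituting the horizontal relation into the vertical equation gives 1.25 T_1 = 401.8, so T_1 = 321.5 N.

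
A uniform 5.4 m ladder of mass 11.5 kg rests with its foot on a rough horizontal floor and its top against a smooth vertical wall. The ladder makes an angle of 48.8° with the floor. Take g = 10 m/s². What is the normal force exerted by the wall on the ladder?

Torques about the foot: N_wall · 5.4 sin 48.8° = 11.5×10×2.7 cos 48.8° → N_wall = 50.337 N.

N_wall ≈ 50.3 N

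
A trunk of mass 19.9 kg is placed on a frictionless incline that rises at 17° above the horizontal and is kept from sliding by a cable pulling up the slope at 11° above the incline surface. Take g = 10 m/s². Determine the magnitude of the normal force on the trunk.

N ≈ 179 N

Take axes along and perpendicular to the incline. Weight components: W sin 17° = 58.18 N down-slope, W cos 17° = 190.3 N into the surface.
Along incline: T cos 11° = W sin 17° → T = 59.27 N.
Perpendicular: N = W cos 17° − T sin 11° = 179 N.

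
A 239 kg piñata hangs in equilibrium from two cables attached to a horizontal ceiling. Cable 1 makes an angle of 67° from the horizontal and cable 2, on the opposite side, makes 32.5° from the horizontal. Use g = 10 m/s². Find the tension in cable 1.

Weight W = 239 × 10 = 2390 N acts straight down.
Horizontal: T_1 cos 67° = T_2 cos 32.5°  →  T_2 = 0.4633 T_1.
Vertical: T_1 sin 67° + T_2 sin 32.5° = 2390.
Substituting the horizontal relation into the vertical equation gives 1.169 T_1 = 2390, so T_1 = 2044 N.

T_1 ≈ 2040 N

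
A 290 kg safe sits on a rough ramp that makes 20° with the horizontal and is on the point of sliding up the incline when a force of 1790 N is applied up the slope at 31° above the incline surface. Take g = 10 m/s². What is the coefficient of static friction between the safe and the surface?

On the verge of sliding up the incline, friction is at its maximum μN and acts down the slope.
Perpendicular to incline: N = W cos 20° − P sin 31° = 2725 − 921.9 = 1803 N.
Along incline: P cos 31° − μN = W sin 20° → μ = −(W sin 20° − P cos 31°) / N = 0.3008.

μ ≈ 0.301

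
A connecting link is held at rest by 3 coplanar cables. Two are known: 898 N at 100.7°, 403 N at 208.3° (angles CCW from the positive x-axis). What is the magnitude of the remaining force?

Sum the known components: ΣF_x = -521.6 N, ΣF_y = 691.3 N.
For equilibrium the remaining force must supply (−ΣF_x, −ΣF_y) = (521.6, -691.3) N.
Magnitude = √((521.6)² + (-691.3)²) = 866 N; direction = atan2(-691.3, 521.6) = 307.0°.

F ≈ 866 N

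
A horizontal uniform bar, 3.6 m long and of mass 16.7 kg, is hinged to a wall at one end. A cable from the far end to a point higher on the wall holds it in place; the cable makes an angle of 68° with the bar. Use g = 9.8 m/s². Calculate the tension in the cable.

T ≈ 88.3 N

Take torques about the hinge: T sin 68° · 3.6 = 16.7×9.8×1.8 = 294.59 N·m.
So T = 294.59 / (0.9272 × 3.6) = 88.256 N.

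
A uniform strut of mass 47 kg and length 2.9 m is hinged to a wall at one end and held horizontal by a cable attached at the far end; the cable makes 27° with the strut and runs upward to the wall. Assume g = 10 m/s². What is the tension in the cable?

T ≈ 518 N

Take torques about the hinge: T sin 27° · 2.9 = 47×10×1.45 = 681.5 N·m.
So T = 681.5 / (0.4540 × 2.9) = 517.63 N.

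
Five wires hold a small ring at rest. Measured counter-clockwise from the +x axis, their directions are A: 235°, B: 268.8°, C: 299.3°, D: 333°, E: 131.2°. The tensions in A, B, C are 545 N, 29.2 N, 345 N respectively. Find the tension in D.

T_D ≈ 1670 N

Resolve: ΣF_x = 545 cos 235° + 29.2 cos 268.8° + 345 cos 299.3° + T_D cos 333° + T_E cos 131.2° = 0.
        ΣF_y = 545 sin 235° + 29.2 sin 268.8° + 345 sin 299.3° + T_D sin 333° + T_E sin 131.2° = 0.
The known terms sum to (-144.4, -776.5) N, so 0.8910 T_D − 0.6587 T_E = 144.4 and -0.4540 T_D + 0.7524 T_E = 776.5.
Solving simultaneously: T_D = 1670 N, T_E = 2040 N.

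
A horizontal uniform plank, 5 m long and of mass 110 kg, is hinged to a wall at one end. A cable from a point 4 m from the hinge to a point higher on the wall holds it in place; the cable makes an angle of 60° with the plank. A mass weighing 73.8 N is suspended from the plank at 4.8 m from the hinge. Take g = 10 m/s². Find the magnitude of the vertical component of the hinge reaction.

Take torques about the hinge: T sin 60° · 4 = 110×10×2.5 + 73.8×4.8 = 3104.2 N·m.
So T = 3104.2 / (0.8660 × 4) = 896.12 N.
ΣF_y = 0: H_y = (110×10 + 73.8) − T sin 60° = 1173.8 − 776.06 = 397.74 N.

|H_y| ≈ 398 N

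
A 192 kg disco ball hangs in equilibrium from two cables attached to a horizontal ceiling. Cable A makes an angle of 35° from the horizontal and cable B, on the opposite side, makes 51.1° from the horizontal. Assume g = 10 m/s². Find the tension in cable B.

Weight W = 192 × 10 = 1920 N acts straight down.
Horizontal: T_A cos 35° = T_B cos 51.1°  →  T_A = 0.7666 T_B.
Vertical: T_A sin 35° + T_B sin 51.1° = 1920.
Substituting the horizontal relation into the vertical equation gives 1.218 T_B = 1920, so T_B = 1576 N.

T_B ≈ 1580 N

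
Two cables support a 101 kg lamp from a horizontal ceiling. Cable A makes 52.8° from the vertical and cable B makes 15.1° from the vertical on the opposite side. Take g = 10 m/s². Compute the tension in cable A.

Angles from the horizontal: cable A is 90° − 52.8° = 37.2°, cable B is 90° − 15.1° = 74.9°.
Weight W = 101 × 10 = 1010 N acts straight down.
Horizontal: T_A cos 37.2° = T_B cos 74.9°  →  T_B = 3.058 T_A.
Vertical: T_A sin 37.2° + T_B sin 74.9° = 1010.
Substituting the horizontal relation into the vertical equation gives 3.557 T_A = 1010, so T_A = 284 N.

T_A ≈ 284 N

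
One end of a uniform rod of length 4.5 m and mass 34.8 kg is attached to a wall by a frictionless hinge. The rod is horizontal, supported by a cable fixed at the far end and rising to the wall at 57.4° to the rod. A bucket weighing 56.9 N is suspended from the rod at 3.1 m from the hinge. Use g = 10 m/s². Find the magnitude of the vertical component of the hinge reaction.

|H_y| ≈ 192 N

Take torques about the hinge: T sin 57.4° · 4.5 = 34.8×10×2.25 + 56.9×3.1 = 959.39 N·m.
So T = 959.39 / (0.8425 × 4.5) = 253.07 N.
ΣF_y = 0: H_y = (34.8×10 + 56.9) − T sin 57.4° = 404.9 − 213.2 = 191.7 N.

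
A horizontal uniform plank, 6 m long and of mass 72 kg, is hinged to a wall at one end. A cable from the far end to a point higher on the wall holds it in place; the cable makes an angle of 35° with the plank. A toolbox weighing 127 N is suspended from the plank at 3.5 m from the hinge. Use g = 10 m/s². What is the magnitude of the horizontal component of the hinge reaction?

Take torques about the hinge: T sin 35° · 6 = 72×10×3 + 127×3.5 = 2604.5 N·m.
So T = 2604.5 / (0.5736 × 6) = 756.8 N.
ΣF_x = 0: H_x = T cos 35° = 619.94 N.

H_x ≈ 620 N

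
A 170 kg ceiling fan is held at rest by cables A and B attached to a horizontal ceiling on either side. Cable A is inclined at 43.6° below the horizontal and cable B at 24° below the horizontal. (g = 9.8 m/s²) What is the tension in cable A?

T_A ≈ 1650 N

Weight W = 170 × 9.8 = 1666 N acts straight down.
Horizontal: T_A cos 43.6° = T_B cos 24°  →  T_B = 0.7927 T_A.
Vertical: T_A sin 43.6° + T_B sin 24° = 1666.
Substituting the horizontal relation into the vertical equation gives 1.012 T_A = 1666, so T_A = 1646 N.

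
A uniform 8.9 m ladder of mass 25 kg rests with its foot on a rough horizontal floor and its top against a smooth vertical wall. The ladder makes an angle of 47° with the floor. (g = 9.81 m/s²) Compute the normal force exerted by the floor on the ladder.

N_floor ≈ 245 N

ΣF_y = 0: N_floor = 25×9.81 = 245.25 N.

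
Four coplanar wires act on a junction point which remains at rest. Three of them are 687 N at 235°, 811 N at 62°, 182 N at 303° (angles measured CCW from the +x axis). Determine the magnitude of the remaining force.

F ≈ 85.8 N

Sum the known components: ΣF_x = 85.82 N, ΣF_y = 0.675 N.
For equilibrium the remaining force must supply (−ΣF_x, −ΣF_y) = (-85.82, -0.675) N.
Magnitude = √((-85.82)² + (-0.675)²) = 85.82 N; direction = atan2(-0.675, -85.82) = 180.5°.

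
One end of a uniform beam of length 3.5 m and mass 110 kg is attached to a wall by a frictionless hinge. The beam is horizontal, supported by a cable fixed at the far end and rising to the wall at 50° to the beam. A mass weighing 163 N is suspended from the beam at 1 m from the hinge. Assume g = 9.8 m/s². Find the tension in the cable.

Take torques about the hinge: T sin 50° · 3.5 = 110×9.8×1.75 + 163×1 = 2049.5 N·m.
So T = 2049.5 / (0.7660 × 3.5) = 764.41 N.

T ≈ 764 N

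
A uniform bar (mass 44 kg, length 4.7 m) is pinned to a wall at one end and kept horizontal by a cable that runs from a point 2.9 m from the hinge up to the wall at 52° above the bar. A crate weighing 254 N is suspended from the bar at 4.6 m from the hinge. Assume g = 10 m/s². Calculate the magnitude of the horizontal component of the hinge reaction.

H_x ≈ 593 N

Take torques about the hinge: T sin 52° · 2.9 = 44×10×2.35 + 254×4.6 = 2202.4 N·m.
So T = 2202.4 / (0.7880 × 2.9) = 963.75 N.
ΣF_x = 0: H_x = T cos 52° = 593.35 N.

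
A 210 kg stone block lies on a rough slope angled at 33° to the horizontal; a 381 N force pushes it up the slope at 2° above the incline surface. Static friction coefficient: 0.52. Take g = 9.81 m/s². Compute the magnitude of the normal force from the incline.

N ≈ 1710 N

Axes along / perpendicular to the incline. W sin 33° = 1122 N down-slope; W cos 33° = 1728 N into the surface.
Perpendicular: N = W cos 33° − P sin 2° = 1728 − 13.3 = 1714 N.
Along incline: P cos 2° + f = W sin 33° (friction acts up-slope) → f = 1122 − 380.8 = 741.2 N.
|f| = 741.2 N ≤ μN = 891.5 N, so the stone block is indeed static.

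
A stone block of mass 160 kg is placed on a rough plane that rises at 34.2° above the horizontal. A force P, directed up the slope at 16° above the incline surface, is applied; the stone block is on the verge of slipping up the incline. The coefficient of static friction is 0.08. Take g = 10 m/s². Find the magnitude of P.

On the verge of sliding up the incline, friction equals μN and acts down the slope.
Perpendicular: N + P sin 16° = W cos 34.2° = 1323 N.
Along incline: P cos 16° = W sin 34.2° + μN  with W sin 34.2° = 899.3 N.
Solving the pair for P and N: P = 1022 N, N = 1042 N (and f = μN = 83.32 N).

P ≈ 1020 N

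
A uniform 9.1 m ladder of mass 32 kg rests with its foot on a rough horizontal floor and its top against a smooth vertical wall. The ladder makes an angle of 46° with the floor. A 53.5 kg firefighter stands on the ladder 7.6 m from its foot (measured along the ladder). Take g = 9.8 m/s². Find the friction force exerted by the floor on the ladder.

f ≈ 574 N

Torques about the foot: N_wall · 9.1 sin 46° = 32×9.8×4.55 cos 46° + 53.5×9.8×7.6 cos 46° → N_wall = 574.27 N.
ΣF_x = 0: f_floor = N_wall = 574.27 N.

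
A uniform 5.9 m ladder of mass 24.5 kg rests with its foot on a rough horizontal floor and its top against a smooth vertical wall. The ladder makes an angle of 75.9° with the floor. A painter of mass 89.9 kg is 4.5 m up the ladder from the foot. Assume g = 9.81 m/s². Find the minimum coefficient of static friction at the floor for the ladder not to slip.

ΣF_y = 0: N_floor = 24.5×9.81 + 89.9×9.81 = 1122.3 N.
Torques about the foot: N_wall · 5.9 sin 75.9° = 24.5×9.81×2.95 cos 75.9° + 89.9×9.81×4.5 cos 75.9° → N_wall = 199.14 N.
ΣF_x = 0: f_floor = N_wall = 199.14 N.
μ_min = f_floor / N_floor = 199.14 / 1122.3 = 0.1774.

μ_min ≈ 0.177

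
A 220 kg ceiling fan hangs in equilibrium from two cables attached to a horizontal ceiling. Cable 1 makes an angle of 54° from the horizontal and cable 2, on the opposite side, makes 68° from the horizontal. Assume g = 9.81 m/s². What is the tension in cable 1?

Weight W = 220 × 9.81 = 2158 N acts straight down.
Horizontal: T_1 cos 54° = T_2 cos 68°  →  T_2 = 1.569 T_1.
Vertical: T_1 sin 54° + T_2 sin 68° = 2158.
Substituting the horizontal relation into the vertical equation gives 2.264 T_1 = 2158, so T_1 = 953.3 N.

T_1 ≈ 953 N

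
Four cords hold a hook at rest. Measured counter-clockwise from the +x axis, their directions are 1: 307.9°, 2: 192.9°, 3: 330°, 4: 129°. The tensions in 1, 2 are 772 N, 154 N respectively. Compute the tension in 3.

T_3 ≈ 427 N

Resolve: ΣF_x = 772 cos 307.9° + 154 cos 192.9° + T_3 cos 330° + T_4 cos 129° = 0.
        ΣF_y = 772 sin 307.9° + 154 sin 192.9° + T_3 sin 330° + T_4 sin 129° = 0.
The known terms sum to (324.1, -643.6) N, so 0.8660 T_3 − 0.6293 T_4 = -324.1 and -0.5000 T_3 + 0.7771 T_4 = 643.6.
Solving simultaneously: T_3 = 427.3 N, T_4 = 1103 N.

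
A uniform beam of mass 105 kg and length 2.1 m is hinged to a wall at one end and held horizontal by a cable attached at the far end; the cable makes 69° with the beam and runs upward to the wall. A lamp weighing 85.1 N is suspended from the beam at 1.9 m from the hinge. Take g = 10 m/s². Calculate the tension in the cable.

T ≈ 645 N

Take torques about the hinge: T sin 69° · 2.1 = 105×10×1.05 + 85.1×1.9 = 1264.2 N·m.
So T = 1264.2 / (0.9336 × 2.1) = 644.82 N.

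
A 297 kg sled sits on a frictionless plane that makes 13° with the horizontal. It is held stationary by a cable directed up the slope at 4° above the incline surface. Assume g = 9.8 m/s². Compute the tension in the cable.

T ≈ 656 N

Take axes along and perpendicular to the incline. Weight components: W sin 13° = 654.7 N down-slope, W cos 13° = 2836 N into the surface.
Along incline: T cos 4° = W sin 13° → T = 656.3 N.
Perpendicular: N = W cos 13° − T sin 4° = 2790 N.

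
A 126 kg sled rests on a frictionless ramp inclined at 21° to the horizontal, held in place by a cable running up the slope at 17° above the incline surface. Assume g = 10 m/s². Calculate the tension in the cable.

Take axes along and perpendicular to the incline. Weight components: W sin 21° = 451.5 N down-slope, W cos 21° = 1176 N into the surface.
Along incline: T cos 17° = W sin 21° → T = 472.2 N.
Perpendicular: N = W cos 21° − T sin 17° = 1038 N.

T ≈ 472 N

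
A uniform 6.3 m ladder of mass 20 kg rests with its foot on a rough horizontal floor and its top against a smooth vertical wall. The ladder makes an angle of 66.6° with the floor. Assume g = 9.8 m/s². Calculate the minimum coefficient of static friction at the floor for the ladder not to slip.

ΣF_y = 0: N_floor = 20×9.8 = 196 N.
Torques about the foot: N_wall · 6.3 sin 66.6° = 20×9.8×3.15 cos 66.6° → N_wall = 42.408 N.
ΣF_x = 0: f_floor = N_wall = 42.408 N.
μ_min = f_floor / N_floor = 42.408 / 196 = 0.2164.

μ_min ≈ 0.216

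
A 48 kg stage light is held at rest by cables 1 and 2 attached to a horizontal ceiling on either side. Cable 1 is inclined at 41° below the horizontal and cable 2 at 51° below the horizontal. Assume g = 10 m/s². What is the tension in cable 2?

T_2 ≈ 362 N

Weight W = 48 × 10 = 480 N acts straight down.
Horizontal: T_1 cos 41° = T_2 cos 51°  →  T_1 = 0.8339 T_2.
Vertical: T_1 sin 41° + T_2 sin 51° = 480.
Substituting the horizontal relation into the vertical equation gives 1.324 T_2 = 480, so T_2 = 362.5 N.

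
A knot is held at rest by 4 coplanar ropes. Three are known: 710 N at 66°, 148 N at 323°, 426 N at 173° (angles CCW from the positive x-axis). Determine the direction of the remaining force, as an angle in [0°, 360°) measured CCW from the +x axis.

θ ≈ 271°

Sum the known components: ΣF_x = -15.84 N, ΣF_y = 611.5 N.
For equilibrium the remaining force must supply (−ΣF_x, −ΣF_y) = (15.84, -611.5) N.
Magnitude = √((15.84)² + (-611.5)²) = 611.7 N; direction = atan2(-611.5, 15.84) = 271.5°.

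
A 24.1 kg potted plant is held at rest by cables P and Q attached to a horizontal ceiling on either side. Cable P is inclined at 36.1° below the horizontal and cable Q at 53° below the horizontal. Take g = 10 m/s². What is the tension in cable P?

Weight W = 24.1 × 10 = 241 N acts straight down.
Horizontal: T_P cos 36.1° = T_Q cos 53°  →  T_Q = 1.343 T_P.
Vertical: T_P sin 36.1° + T_Q sin 53° = 241.
Substituting the horizontal relation into the vertical equation gives 1.661 T_P = 241, so T_P = 145.1 N.

T_P ≈ 145 N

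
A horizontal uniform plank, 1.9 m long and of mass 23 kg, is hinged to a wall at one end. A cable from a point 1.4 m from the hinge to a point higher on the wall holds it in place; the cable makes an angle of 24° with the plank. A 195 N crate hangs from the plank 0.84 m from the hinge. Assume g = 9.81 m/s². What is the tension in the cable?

T ≈ 664 N

Take torques about the hinge: T sin 24° · 1.4 = 23×9.81×0.95 + 195×0.84 = 378.15 N·m.
So T = 378.15 / (0.4067 × 1.4) = 664.08 N.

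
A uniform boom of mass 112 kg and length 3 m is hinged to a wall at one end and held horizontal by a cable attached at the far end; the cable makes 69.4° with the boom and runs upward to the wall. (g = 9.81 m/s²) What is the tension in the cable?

Take torques about the hinge: T sin 69.4° · 3 = 112×9.81×1.5 = 1648.1 N·m.
So T = 1648.1 / (0.9361 × 3) = 586.89 N.

T ≈ 587 N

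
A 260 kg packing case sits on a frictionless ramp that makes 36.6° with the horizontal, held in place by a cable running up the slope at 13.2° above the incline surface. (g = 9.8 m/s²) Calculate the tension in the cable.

T ≈ 1560 N

Take axes along and perpendicular to the incline. Weight components: W sin 36.6° = 1519 N down-slope, W cos 36.6° = 2046 N into the surface.
Along incline: T cos 13.2° = W sin 36.6° → T = 1560 N.
Perpendicular: N = W cos 36.6° − T sin 13.2° = 1689 N.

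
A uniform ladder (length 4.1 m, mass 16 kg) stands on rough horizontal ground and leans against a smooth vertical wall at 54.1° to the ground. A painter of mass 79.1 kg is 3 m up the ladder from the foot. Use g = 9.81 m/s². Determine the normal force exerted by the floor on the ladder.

N_floor ≈ 933 N

ΣF_y = 0: N_floor = 16×9.81 + 79.1×9.81 = 932.93 N.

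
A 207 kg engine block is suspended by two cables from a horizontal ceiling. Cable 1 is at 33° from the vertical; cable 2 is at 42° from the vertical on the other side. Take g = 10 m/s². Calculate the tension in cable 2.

T_2 ≈ 1170 N

Angles from the horizontal: cable 1 is 90° − 33° = 57°, cable 2 is 90° − 42° = 48°.
Weight W = 207 × 10 = 2070 N acts straight down.
Horizontal: T_1 cos 57° = T_2 cos 48°  →  T_1 = 1.229 T_2.
Vertical: T_1 sin 57° + T_2 sin 48° = 2070.
Substituting the horizontal relation into the vertical equation gives 1.774 T_2 = 2070, so T_2 = 1167 N.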